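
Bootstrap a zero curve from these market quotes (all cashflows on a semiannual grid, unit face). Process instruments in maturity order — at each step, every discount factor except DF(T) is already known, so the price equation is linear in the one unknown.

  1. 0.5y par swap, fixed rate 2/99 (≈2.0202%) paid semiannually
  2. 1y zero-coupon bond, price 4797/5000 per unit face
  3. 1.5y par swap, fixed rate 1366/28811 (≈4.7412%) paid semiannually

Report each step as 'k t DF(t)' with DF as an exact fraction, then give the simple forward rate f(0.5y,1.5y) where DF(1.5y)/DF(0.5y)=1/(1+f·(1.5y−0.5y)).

step 1 [0.5y] swap r/2=1/99: DF=(1 − 1/99·(0))/(1+1/99) = 99/100 ≈ 0.990000
step 2 [1y] zero: DF = P = 4797/5000 ≈ 0.959400
step 3 [1.5y] swap r/2=683/28811: DF=(1 − 683/28811·(0.990000+0.959400))/(1+683/28811) = 9317/10000 ≈ 0.931700

1 1/2 99/100
2 1 4797/5000
3 3/2 9317/10000
f(0.5y,1.5y) = ((99/100)/(9317/10000) − 1)/(1) = 53/847 ≈ 6.2574%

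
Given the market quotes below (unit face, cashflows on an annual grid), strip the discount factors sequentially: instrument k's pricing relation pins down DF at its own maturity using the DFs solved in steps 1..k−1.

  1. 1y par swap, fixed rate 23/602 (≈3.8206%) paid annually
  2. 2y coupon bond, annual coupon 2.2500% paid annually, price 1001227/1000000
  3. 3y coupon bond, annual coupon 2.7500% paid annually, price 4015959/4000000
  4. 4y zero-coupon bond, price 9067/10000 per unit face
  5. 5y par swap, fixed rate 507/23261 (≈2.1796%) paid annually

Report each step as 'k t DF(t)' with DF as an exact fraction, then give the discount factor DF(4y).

1 1 602/625
2 2 479/500
3 3 9257/10000
4 4 9067/10000
5 5 4493/5000
DF(4y) = 9067/10000 ≈ 0.906700

step 1 [1y] swap r/1=23/602: DF=(1 − 23/602·(0))/(1+23/602) = 602/625 ≈ 0.963200
step 2 [2y] bond c/1=9/400: DF=(1001227/1000000 − 9/400·(0.963200))/(1+9/400) = 479/500 ≈ 0.958000
step 3 [3y] bond c/1=11/400: DF=(4015959/4000000 − 11/400·(0.963200+0.958000))/(1+11/400) = 9257/10000 ≈ 0.925700
step 4 [4y] zero: DF = P = 9067/10000 ≈ 0.906700
step 5 [5y] swap r/1=507/23261: DF=(1 − 507/23261·(0.963200+0.958000+0.925700+0.906700))/(1+507/23261) = 4493/5000 ≈ 0.898600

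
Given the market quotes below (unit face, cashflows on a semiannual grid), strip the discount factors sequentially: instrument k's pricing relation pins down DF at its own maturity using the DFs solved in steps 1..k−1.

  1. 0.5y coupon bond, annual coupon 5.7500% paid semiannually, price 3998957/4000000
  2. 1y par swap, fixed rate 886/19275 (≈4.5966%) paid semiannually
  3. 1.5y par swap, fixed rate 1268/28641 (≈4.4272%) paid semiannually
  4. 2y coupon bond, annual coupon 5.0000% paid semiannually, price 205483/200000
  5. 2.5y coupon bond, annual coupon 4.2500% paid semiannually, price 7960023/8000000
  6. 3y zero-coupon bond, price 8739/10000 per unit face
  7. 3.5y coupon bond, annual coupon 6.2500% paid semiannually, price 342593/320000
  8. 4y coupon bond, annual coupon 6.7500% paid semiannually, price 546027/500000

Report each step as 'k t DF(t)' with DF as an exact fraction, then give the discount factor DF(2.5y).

step 1 [0.5y] bond c/2=23/800: DF=(3998957/4000000 − 23/800·(0))/(1+23/800) = 4859/5000 ≈ 0.971800
step 2 [1y] swap r/2=443/19275: DF=(1 − 443/19275·(0.971800))/(1+443/19275) = 9557/10000 ≈ 0.955700
step 3 [1.5y] swap r/2=634/28641: DF=(1 − 634/28641·(0.971800+0.955700))/(1+634/28641) = 4683/5000 ≈ 0.936600
step 4 [2y] bond c/2=1/40: DF=(205483/200000 − 1/40·(0.971800+0.955700+0.936600))/(1+1/40) = 373/400 ≈ 0.932500
step 5 [2.5y] bond c/2=17/800: DF=(7960023/8000000 − 17/800·(0.971800+0.955700+0.936600+0.932500))/(1+17/800) = 8953/10000 ≈ 0.895300
step 6 [3y] zero: DF = P = 8739/10000 ≈ 0.873900
step 7 [3.5y] bond c/2=1/32: DF=(342593/320000 − 1/32·(0.971800+0.955700+0.936600+0.932500+0.895300+0.873900))/(1+1/32) = 1739/2000 ≈ 0.869500
step 8 [4y] bond c/2=27/800: DF=(546027/500000 − 27/800·(0.971800+0.955700+0.936600+0.932500+0.895300+0.873900+0.869500))/(1+27/800) = 8463/10000 ≈ 0.846300

1 1/2 4859/5000
2 1 9557/10000
3 3/2 4683/5000
4 2 373/400
5 5/2 8953/10000
6 3 8739/10000
7 7/2 1739/2000
8 4 8463/10000
DF(2.5y) = 8953/10000 ≈ 0.895300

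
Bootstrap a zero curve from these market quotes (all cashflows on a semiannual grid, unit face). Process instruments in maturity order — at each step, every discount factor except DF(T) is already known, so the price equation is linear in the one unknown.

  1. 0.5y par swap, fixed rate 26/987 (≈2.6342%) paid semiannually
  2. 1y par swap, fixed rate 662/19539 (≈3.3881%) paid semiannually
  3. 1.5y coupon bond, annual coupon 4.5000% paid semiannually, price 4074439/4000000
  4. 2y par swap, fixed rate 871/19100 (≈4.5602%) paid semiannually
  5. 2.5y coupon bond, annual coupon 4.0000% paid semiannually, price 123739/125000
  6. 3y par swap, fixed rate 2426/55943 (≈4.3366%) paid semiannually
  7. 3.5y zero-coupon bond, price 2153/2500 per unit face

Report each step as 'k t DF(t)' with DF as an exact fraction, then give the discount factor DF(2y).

step 1 [0.5y] swap r/2=13/987: DF=(1 − 13/987·(0))/(1+13/987) = 987/1000 ≈ 0.987000
step 2 [1y] swap r/2=331/19539: DF=(1 − 331/19539·(0.987000))/(1+331/19539) = 9669/10000 ≈ 0.966900
step 3 [1.5y] bond c/2=9/400: DF=(4074439/4000000 − 9/400·(0.987000+0.966900))/(1+9/400) = 2383/2500 ≈ 0.953200
step 4 [2y] swap r/2=871/38200: DF=(1 − 871/38200·(0.987000+0.966900+0.953200))/(1+871/38200) = 9129/10000 ≈ 0.912900
step 5 [2.5y] bond c/2=1/50: DF=(123739/125000 − 1/50·(0.987000+0.966900+0.953200+0.912900))/(1+1/50) = 2239/2500 ≈ 0.895600
step 6 [3y] swap r/2=1213/55943: DF=(1 − 1213/55943·(0.987000+0.966900+0.953200+0.912900+0.895600))/(1+1213/55943) = 8787/10000 ≈ 0.878700
step 7 [3.5y] zero: DF = P = 2153/2500 ≈ 0.861200

1 1/2 987/1000
2 1 9669/10000
3 3/2 2383/2500
4 2 9129/10000
5 5/2 2239/2500
6 3 8787/10000
7 7/2 2153/2500
DF(2y) = 9129/10000 ≈ 0.912900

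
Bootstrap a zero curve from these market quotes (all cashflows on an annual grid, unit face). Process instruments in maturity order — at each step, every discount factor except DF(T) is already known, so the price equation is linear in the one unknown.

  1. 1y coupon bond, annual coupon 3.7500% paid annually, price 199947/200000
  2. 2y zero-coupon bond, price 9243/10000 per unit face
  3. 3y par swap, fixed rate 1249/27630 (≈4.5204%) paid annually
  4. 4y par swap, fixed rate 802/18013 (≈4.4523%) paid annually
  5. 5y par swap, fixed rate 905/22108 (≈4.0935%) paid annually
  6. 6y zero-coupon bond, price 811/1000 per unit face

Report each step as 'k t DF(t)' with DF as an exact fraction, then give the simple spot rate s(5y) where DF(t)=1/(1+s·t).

1 1 2409/2500
2 2 9243/10000
3 3 8751/10000
4 4 2099/2500
5 5 819/1000
6 6 811/1000
s(5y) = (1/(819/1000) − 1)/(5) = 181/4095 ≈ 4.4200%

step 1 [1y] bond c/1=3/80: DF=(199947/200000 − 3/80·(0))/(1+3/80) = 2409/2500 ≈ 0.963600
step 2 [2y] zero: DF = P = 9243/10000 ≈ 0.924300
step 3 [3y] swap r/1=1249/27630: DF=(1 − 1249/27630·(0.963600+0.924300))/(1+1249/27630) = 8751/10000 ≈ 0.875100
step 4 [4y] swap r/1=802/18013: DF=(1 − 802/18013·(0.963600+0.924300+0.875100))/(1+802/18013) = 2099/2500 ≈ 0.839600
step 5 [5y] swap r/1=905/22108: DF=(1 − 905/22108·(0.963600+0.924300+0.875100+0.839600))/(1+905/22108) = 819/1000 ≈ 0.819000
step 6 [6y] zero: DF = P = 811/1000 ≈ 0.811000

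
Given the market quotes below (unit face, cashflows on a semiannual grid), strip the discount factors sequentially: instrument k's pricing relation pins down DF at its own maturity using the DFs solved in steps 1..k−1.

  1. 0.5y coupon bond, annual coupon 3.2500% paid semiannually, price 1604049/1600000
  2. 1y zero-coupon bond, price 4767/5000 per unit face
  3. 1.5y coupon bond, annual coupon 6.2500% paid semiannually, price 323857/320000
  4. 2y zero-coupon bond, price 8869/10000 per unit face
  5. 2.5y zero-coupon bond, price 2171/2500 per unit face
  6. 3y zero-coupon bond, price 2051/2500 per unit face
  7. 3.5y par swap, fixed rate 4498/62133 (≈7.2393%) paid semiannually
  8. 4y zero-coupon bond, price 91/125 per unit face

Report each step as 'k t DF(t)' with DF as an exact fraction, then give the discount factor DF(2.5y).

1 1/2 1973/2000
2 1 4767/5000
3 3/2 4613/5000
4 2 8869/10000
5 5/2 2171/2500
6 3 2051/2500
7 7/2 7751/10000
8 4 91/125
DF(2.5y) = 2171/2500 ≈ 0.868400

step 1 [0.5y] bond c/2=13/800: DF=(1604049/1600000 − 13/800·(0))/(1+13/800) = 1973/2000 ≈ 0.986500
step 2 [1y] zero: DF = P = 4767/5000 ≈ 0.953400
step 3 [1.5y] bond c/2=1/32: DF=(323857/320000 − 1/32·(0.986500+0.953400))/(1+1/32) = 4613/5000 ≈ 0.922600
step 4 [2y] zero: DF = P = 8869/10000 ≈ 0.886900
step 5 [2.5y] zero: DF = P = 2171/2500 ≈ 0.868400
step 6 [3y] zero: DF = P = 2051/2500 ≈ 0.820400
step 7 [3.5y] swap r/2=2249/62133: DF=(1 − 2249/62133·(0.986500+0.953400+0.922600+0.886900+0.868400+0.820400))/(1+2249/62133) = 7751/10000 ≈ 0.775100
step 8 [4y] zero: DF = P = 91/125 ≈ 0.728000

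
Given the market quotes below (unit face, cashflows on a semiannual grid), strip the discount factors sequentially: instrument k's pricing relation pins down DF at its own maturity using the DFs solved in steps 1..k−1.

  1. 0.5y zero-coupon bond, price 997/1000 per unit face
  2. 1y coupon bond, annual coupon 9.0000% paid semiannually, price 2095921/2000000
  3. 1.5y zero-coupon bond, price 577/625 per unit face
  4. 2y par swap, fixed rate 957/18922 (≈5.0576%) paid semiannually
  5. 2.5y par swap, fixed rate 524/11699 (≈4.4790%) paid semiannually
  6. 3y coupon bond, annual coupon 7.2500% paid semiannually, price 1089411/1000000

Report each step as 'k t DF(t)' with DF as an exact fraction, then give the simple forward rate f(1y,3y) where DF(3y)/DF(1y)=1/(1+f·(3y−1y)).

step 1 [0.5y] zero: DF = P = 997/1000 ≈ 0.997000
step 2 [1y] bond c/2=9/200: DF=(2095921/2000000 − 9/200·(0.997000))/(1+9/200) = 9599/10000 ≈ 0.959900
step 3 [1.5y] zero: DF = P = 577/625 ≈ 0.923200
step 4 [2y] swap r/2=957/37844: DF=(1 − 957/37844·(0.997000+0.959900+0.923200))/(1+957/37844) = 9043/10000 ≈ 0.904300
step 5 [2.5y] swap r/2=262/11699: DF=(1 − 262/11699·(0.997000+0.959900+0.923200+0.904300))/(1+262/11699) = 1119/1250 ≈ 0.895200
step 6 [3y] bond c/2=29/800: DF=(1089411/1000000 − 29/800·(0.997000+0.959900+0.923200+0.904300+0.895200))/(1+29/800) = 2219/2500 ≈ 0.887600

1 1/2 997/1000
2 1 9599/10000
3 3/2 577/625
4 2 9043/10000
5 5/2 1119/1250
6 3 2219/2500
f(1y,3y) = ((9599/10000)/(2219/2500) − 1)/(2) = 723/17752 ≈ 4.0728%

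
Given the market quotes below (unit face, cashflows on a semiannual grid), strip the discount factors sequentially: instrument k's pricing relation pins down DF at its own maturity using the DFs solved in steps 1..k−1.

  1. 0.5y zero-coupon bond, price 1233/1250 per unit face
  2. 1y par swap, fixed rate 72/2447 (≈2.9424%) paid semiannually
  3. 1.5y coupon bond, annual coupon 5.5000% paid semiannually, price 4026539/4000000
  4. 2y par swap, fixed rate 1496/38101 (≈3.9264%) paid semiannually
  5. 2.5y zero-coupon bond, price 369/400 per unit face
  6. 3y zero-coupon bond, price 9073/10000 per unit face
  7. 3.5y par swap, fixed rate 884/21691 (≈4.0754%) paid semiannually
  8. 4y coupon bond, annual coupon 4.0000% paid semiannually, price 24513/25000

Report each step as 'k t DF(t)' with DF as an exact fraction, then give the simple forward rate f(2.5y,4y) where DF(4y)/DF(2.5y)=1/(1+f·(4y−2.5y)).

step 1 [0.5y] zero: DF = P = 1233/1250 ≈ 0.986400
step 2 [1y] swap r/2=36/2447: DF=(1 − 36/2447·(0.986400))/(1+36/2447) = 607/625 ≈ 0.971200
step 3 [1.5y] bond c/2=11/400: DF=(4026539/4000000 − 11/400·(0.986400+0.971200))/(1+11/400) = 9273/10000 ≈ 0.927300
step 4 [2y] swap r/2=748/38101: DF=(1 − 748/38101·(0.986400+0.971200+0.927300))/(1+748/38101) = 2313/2500 ≈ 0.925200
step 5 [2.5y] zero: DF = P = 369/400 ≈ 0.922500
step 6 [3y] zero: DF = P = 9073/10000 ≈ 0.907300
step 7 [3.5y] swap r/2=442/21691: DF=(1 − 442/21691·(0.986400+0.971200+0.927300+0.925200+0.922500+0.907300))/(1+442/21691) = 4337/5000 ≈ 0.867400
step 8 [4y] bond c/2=1/50: DF=(24513/25000 − 1/50·(0.986400+0.971200+0.927300+0.925200+0.922500+0.907300+0.867400))/(1+1/50) = 8337/10000 ≈ 0.833700

1 1/2 1233/1250
2 1 607/625
3 3/2 9273/10000
4 2 2313/2500
5 5/2 369/400
6 3 9073/10000
7 7/2 4337/5000
8 4 8337/10000
f(2.5y,4y) = ((369/400)/(8337/10000) − 1)/(3/2) = 592/8337 ≈ 7.1009%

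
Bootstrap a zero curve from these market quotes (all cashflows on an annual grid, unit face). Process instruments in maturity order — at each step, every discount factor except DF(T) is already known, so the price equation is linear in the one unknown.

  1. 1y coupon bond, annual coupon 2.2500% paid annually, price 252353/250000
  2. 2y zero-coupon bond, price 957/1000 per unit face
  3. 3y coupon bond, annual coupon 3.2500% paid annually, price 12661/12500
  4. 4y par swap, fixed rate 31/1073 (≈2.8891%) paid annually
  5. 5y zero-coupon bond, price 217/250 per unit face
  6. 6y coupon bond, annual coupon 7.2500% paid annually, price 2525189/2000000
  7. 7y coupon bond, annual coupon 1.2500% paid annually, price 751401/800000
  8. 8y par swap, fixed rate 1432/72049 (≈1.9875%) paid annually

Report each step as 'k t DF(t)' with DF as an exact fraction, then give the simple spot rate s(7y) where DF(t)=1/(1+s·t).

step 1 [1y] bond c/1=9/400: DF=(252353/250000 − 9/400·(0))/(1+9/400) = 617/625 ≈ 0.987200
step 2 [2y] zero: DF = P = 957/1000 ≈ 0.957000
step 3 [3y] bond c/1=13/400: DF=(12661/12500 − 13/400·(0.987200+0.957000))/(1+13/400) = 4599/5000 ≈ 0.919800
step 4 [4y] swap r/1=31/1073: DF=(1 − 31/1073·(0.987200+0.957000+0.919800))/(1+31/1073) = 1783/2000 ≈ 0.891500
step 5 [5y] zero: DF = P = 217/250 ≈ 0.868000
step 6 [6y] bond c/1=29/400: DF=(2525189/2000000 − 29/400·(0.987200+0.957000+0.919800+0.891500+0.868000))/(1+29/400) = 8647/10000 ≈ 0.864700
step 7 [7y] bond c/1=1/80: DF=(751401/800000 − 1/80·(0.987200+0.957000+0.919800+0.891500+0.868000+0.864700))/(1+1/80) = 8599/10000 ≈ 0.859900
step 8 [8y] swap r/1=1432/72049: DF=(1 − 1432/72049·(0.987200+0.957000+0.919800+0.891500+0.868000+0.864700+0.859900))/(1+1432/72049) = 1071/1250 ≈ 0.856800

1 1 617/625
2 2 957/1000
3 3 4599/5000
4 4 1783/2000
5 5 217/250
6 6 8647/10000
7 7 8599/10000
8 8 1071/1250
s(7y) = (1/(8599/10000) − 1)/(7) = 1401/60193 ≈ 2.3275%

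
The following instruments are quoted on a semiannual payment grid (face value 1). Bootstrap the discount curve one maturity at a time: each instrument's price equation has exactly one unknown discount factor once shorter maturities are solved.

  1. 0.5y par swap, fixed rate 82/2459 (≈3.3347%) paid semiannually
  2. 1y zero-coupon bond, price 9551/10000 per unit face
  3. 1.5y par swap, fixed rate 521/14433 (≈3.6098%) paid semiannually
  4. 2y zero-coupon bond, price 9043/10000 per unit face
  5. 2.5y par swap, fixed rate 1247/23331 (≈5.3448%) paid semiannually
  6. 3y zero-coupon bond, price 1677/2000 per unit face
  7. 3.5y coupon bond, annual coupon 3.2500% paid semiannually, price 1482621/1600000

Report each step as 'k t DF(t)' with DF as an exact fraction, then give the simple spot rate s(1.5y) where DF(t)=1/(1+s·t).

1 1/2 2459/2500
2 1 9551/10000
3 3/2 9479/10000
4 2 9043/10000
5 5/2 8753/10000
6 3 1677/2000
7 7/2 4119/5000
s(1.5y) = (1/(9479/10000) − 1)/(3/2) = 1042/28437 ≈ 3.6642%

step 1 [0.5y] swap r/2=41/2459: DF=(1 − 41/2459·(0))/(1+41/2459) = 2459/2500 ≈ 0.983600
step 2 [1y] zero: DF = P = 9551/10000 ≈ 0.955100
step 3 [1.5y] swap r/2=521/28866: DF=(1 − 521/28866·(0.983600+0.955100))/(1+521/28866) = 9479/10000 ≈ 0.947900
step 4 [2y] zero: DF = P = 9043/10000 ≈ 0.904300
step 5 [2.5y] swap r/2=1247/46662: DF=(1 − 1247/46662·(0.983600+0.955100+0.947900+0.904300))/(1+1247/46662) = 8753/10000 ≈ 0.875300
step 6 [3y] zero: DF = P = 1677/2000 ≈ 0.838500
step 7 [3.5y] bond c/2=13/800: DF=(1482621/1600000 − 13/800·(0.983600+0.955100+0.947900+0.904300+0.875300+0.838500))/(1+13/800) = 4119/5000 ≈ 0.823800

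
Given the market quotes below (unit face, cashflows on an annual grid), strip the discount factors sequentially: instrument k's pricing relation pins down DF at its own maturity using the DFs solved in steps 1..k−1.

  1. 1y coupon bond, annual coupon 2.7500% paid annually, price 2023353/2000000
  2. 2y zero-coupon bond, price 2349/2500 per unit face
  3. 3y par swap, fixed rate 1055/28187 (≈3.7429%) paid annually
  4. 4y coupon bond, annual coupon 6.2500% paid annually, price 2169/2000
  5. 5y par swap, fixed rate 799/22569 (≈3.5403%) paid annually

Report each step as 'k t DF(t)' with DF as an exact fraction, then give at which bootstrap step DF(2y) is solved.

1 1 4923/5000
2 2 2349/2500
3 3 1789/2000
4 4 8549/10000
5 5 4201/5000
DF(2y) is solved at step 2

step 1 [1y] bond c/1=11/400: DF=(2023353/2000000 − 11/400·(0))/(1+11/400) = 4923/5000 ≈ 0.984600
step 2 [2y] zero: DF = P = 2349/2500 ≈ 0.939600
step 3 [3y] swap r/1=1055/28187: DF=(1 − 1055/28187·(0.984600+0.939600))/(1+1055/28187) = 1789/2000 ≈ 0.894500
step 4 [4y] bond c/1=1/16: DF=(2169/2000 − 1/16·(0.984600+0.939600+0.894500))/(1+1/16) = 8549/10000 ≈ 0.854900
step 5 [5y] swap r/1=799/22569: DF=(1 − 799/22569·(0.984600+0.939600+0.894500+0.854900))/(1+799/22569) = 4201/5000 ≈ 0.840200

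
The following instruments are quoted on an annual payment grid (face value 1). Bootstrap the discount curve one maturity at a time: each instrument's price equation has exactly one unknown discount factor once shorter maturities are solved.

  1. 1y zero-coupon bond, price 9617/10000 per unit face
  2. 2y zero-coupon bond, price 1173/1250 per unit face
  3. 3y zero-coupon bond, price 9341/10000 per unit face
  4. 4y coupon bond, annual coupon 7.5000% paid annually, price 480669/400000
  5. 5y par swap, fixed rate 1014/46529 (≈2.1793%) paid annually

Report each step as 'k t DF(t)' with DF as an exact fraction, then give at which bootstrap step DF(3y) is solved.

1 1 9617/10000
2 2 1173/1250
3 3 9341/10000
4 4 9201/10000
5 5 4493/5000
DF(3y) is solved at step 3

step 1 [1y] zero: DF = P = 9617/10000 ≈ 0.961700
step 2 [2y] zero: DF = P = 1173/1250 ≈ 0.938400
step 3 [3y] zero: DF = P = 9341/10000 ≈ 0.934100
step 4 [4y] bond c/1=3/40: DF=(480669/400000 − 3/40·(0.961700+0.938400+0.934100))/(1+3/40) = 9201/10000 ≈ 0.920100
step 5 [5y] swap r/1=1014/46529: DF=(1 − 1014/46529·(0.961700+0.938400+0.934100+0.920100))/(1+1014/46529) = 4493/5000 ≈ 0.898600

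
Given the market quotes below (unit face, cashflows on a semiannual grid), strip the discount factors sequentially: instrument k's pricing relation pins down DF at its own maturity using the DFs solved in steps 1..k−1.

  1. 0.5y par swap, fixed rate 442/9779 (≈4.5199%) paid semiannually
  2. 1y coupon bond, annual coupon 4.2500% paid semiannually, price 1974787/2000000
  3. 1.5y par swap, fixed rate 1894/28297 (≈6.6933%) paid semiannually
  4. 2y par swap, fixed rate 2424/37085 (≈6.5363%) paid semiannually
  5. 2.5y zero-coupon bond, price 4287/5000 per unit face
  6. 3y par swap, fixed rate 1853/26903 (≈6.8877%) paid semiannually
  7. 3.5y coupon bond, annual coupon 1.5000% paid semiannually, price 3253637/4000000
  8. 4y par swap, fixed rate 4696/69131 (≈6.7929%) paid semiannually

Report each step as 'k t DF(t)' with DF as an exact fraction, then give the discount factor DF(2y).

step 1 [0.5y] swap r/2=221/9779: DF=(1 − 221/9779·(0))/(1+221/9779) = 9779/10000 ≈ 0.977900
step 2 [1y] bond c/2=17/800: DF=(1974787/2000000 − 17/800·(0.977900))/(1+17/800) = 1893/2000 ≈ 0.946500
step 3 [1.5y] swap r/2=947/28297: DF=(1 − 947/28297·(0.977900+0.946500))/(1+947/28297) = 9053/10000 ≈ 0.905300
step 4 [2y] swap r/2=1212/37085: DF=(1 − 1212/37085·(0.977900+0.946500+0.905300))/(1+1212/37085) = 2197/2500 ≈ 0.878800
step 5 [2.5y] zero: DF = P = 4287/5000 ≈ 0.857400
step 6 [3y] swap r/2=1853/53806: DF=(1 − 1853/53806·(0.977900+0.946500+0.905300+0.878800+0.857400))/(1+1853/53806) = 8147/10000 ≈ 0.814700
step 7 [3.5y] bond c/2=3/400: DF=(3253637/4000000 − 3/400·(0.977900+0.946500+0.905300+0.878800+0.857400+0.814700))/(1+3/400) = 7673/10000 ≈ 0.767300
step 8 [4y] swap r/2=2348/69131: DF=(1 − 2348/69131·(0.977900+0.946500+0.905300+0.878800+0.857400+0.814700+0.767300))/(1+2348/69131) = 1913/2500 ≈ 0.765200

1 1/2 9779/10000
2 1 1893/2000
3 3/2 9053/10000
4 2 2197/2500
5 5/2 4287/5000
6 3 8147/10000
7 7/2 7673/10000
8 4 1913/2500
DF(2y) = 2197/2500 ≈ 0.878800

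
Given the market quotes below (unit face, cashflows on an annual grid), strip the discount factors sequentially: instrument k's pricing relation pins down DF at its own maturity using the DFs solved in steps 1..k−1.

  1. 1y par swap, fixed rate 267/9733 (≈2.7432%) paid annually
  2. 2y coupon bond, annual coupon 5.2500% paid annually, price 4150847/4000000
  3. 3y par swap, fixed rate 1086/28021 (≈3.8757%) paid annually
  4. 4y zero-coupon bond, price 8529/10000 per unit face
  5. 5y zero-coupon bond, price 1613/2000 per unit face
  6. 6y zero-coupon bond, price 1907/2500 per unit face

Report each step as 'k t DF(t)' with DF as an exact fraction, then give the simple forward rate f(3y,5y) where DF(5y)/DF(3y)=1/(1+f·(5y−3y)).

1 1 9733/10000
2 2 4687/5000
3 3 4457/5000
4 4 8529/10000
5 5 1613/2000
6 6 1907/2500
f(3y,5y) = ((4457/5000)/(1613/2000) − 1)/(2) = 849/16130 ≈ 5.2635%

step 1 [1y] swap r/1=267/9733: DF=(1 − 267/9733·(0))/(1+267/9733) = 9733/10000 ≈ 0.973300
step 2 [2y] bond c/1=21/400: DF=(4150847/4000000 − 21/400·(0.973300))/(1+21/400) = 4687/5000 ≈ 0.937400
step 3 [3y] swap r/1=1086/28021: DF=(1 − 1086/28021·(0.973300+0.937400))/(1+1086/28021) = 4457/5000 ≈ 0.891400
step 4 [4y] zero: DF = P = 8529/10000 ≈ 0.852900
step 5 [5y] zero: DF = P = 1613/2000 ≈ 0.806500
step 6 [6y] zero: DF = P = 1907/2500 ≈ 0.762800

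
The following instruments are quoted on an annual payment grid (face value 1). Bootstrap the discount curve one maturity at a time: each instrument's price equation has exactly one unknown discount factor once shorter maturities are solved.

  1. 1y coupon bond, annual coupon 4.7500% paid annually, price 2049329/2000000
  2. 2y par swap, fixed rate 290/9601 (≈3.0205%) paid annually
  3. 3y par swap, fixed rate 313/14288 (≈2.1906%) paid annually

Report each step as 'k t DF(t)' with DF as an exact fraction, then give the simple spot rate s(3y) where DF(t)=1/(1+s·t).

1 1 4891/5000
2 2 471/500
3 3 4687/5000
s(3y) = (1/(4687/5000) − 1)/(3) = 313/14061 ≈ 2.2260%

step 1 [1y] bond c/1=19/400: DF=(2049329/2000000 − 19/400·(0))/(1+19/400) = 4891/5000 ≈ 0.978200
step 2 [2y] swap r/1=290/9601: DF=(1 − 290/9601·(0.978200))/(1+290/9601) = 471/500 ≈ 0.942000
step 3 [3y] swap r/1=313/14288: DF=(1 − 313/14288·(0.978200+0.942000))/(1+313/14288) = 4687/5000 ≈ 0.937400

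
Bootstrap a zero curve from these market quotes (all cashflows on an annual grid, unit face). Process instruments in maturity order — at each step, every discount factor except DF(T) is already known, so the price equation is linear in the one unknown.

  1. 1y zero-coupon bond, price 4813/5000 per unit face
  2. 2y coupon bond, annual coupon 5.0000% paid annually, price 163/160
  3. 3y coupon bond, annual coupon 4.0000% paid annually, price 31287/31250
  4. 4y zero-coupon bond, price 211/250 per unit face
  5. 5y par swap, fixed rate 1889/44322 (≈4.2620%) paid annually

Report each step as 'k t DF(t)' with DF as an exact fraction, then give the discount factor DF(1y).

step 1 [1y] zero: DF = P = 4813/5000 ≈ 0.962600
step 2 [2y] bond c/1=1/20: DF=(163/160 − 1/20·(0.962600))/(1+1/20) = 2311/2500 ≈ 0.924400
step 3 [3y] bond c/1=1/25: DF=(31287/31250 − 1/25·(0.962600+0.924400))/(1+1/25) = 8901/10000 ≈ 0.890100
step 4 [4y] zero: DF = P = 211/250 ≈ 0.844000
step 5 [5y] swap r/1=1889/44322: DF=(1 − 1889/44322·(0.962600+0.924400+0.890100+0.844000))/(1+1889/44322) = 8111/10000 ≈ 0.811100

1 1 4813/5000
2 2 2311/2500
3 3 8901/10000
4 4 211/250
5 5 8111/10000
DF(1y) = 4813/5000 ≈ 0.962600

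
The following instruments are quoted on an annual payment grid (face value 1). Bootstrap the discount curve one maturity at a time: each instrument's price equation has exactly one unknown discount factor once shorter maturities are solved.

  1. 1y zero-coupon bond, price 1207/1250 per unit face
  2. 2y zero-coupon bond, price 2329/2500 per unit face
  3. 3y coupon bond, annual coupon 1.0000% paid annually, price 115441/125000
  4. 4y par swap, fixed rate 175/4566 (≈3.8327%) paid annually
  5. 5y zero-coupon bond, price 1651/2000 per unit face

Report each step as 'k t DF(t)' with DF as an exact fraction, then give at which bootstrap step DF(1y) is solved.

step 1 [1y] zero: DF = P = 1207/1250 ≈ 0.965600
step 2 [2y] zero: DF = P = 2329/2500 ≈ 0.931600
step 3 [3y] bond c/1=1/100: DF=(115441/125000 − 1/100·(0.965600+0.931600))/(1+1/100) = 2239/2500 ≈ 0.895600
step 4 [4y] swap r/1=175/4566: DF=(1 − 175/4566·(0.965600+0.931600+0.895600))/(1+175/4566) = 43/50 ≈ 0.860000
step 5 [5y] zero: DF = P = 1651/2000 ≈ 0.825500

1 1 1207/1250
2 2 2329/2500
3 3 2239/2500
4 4 43/50
5 5 1651/2000
DF(1y) is solved at step 1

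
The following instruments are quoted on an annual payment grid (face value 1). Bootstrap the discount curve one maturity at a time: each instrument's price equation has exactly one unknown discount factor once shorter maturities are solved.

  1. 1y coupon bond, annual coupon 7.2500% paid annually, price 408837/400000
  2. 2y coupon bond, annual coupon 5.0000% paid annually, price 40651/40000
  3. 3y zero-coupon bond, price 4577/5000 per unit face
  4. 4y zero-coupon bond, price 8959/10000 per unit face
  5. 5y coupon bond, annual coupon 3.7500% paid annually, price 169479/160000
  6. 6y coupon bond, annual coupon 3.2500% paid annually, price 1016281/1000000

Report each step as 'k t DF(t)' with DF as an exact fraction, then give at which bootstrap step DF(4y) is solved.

1 1 953/1000
2 2 369/400
3 3 4577/5000
4 4 8959/10000
5 5 8877/10000
6 6 8403/10000
DF(4y) is solved at step 4

step 1 [1y] bond c/1=29/400: DF=(408837/400000 − 29/400·(0))/(1+29/400) = 953/1000 ≈ 0.953000
step 2 [2y] bond c/1=1/20: DF=(40651/40000 − 1/20·(0.953000))/(1+1/20) = 369/400 ≈ 0.922500
step 3 [3y] zero: DF = P = 4577/5000 ≈ 0.915400
step 4 [4y] zero: DF = P = 8959/10000 ≈ 0.895900
step 5 [5y] bond c/1=3/80: DF=(169479/160000 − 3/80·(0.953000+0.922500+0.915400+0.895900))/(1+3/80) = 8877/10000 ≈ 0.887700
step 6 [6y] bond c/1=13/400: DF=(1016281/1000000 − 13/400·(0.953000+0.922500+0.915400+0.895900+0.887700))/(1+13/400) = 8403/10000 ≈ 0.840300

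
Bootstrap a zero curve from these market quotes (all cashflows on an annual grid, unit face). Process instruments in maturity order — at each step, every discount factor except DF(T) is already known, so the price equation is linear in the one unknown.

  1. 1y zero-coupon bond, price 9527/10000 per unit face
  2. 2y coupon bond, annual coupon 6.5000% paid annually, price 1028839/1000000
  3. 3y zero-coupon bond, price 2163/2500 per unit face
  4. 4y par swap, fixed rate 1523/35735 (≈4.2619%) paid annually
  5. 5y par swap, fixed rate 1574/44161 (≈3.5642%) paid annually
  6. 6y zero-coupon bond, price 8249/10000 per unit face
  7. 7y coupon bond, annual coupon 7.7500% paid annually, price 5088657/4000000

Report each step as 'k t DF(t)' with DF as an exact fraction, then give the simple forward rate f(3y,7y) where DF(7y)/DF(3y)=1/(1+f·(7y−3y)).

1 1 9527/10000
2 2 9079/10000
3 3 2163/2500
4 4 8477/10000
5 5 4213/5000
6 6 8249/10000
7 7 8037/10000
f(3y,7y) = ((2163/2500)/(8037/10000) − 1)/(4) = 205/10716 ≈ 1.9130%

step 1 [1y] zero: DF = P = 9527/10000 ≈ 0.952700
step 2 [2y] bond c/1=13/200: DF=(1028839/1000000 − 13/200·(0.952700))/(1+13/200) = 9079/10000 ≈ 0.907900
step 3 [3y] zero: DF = P = 2163/2500 ≈ 0.865200
step 4 [4y] swap r/1=1523/35735: DF=(1 − 1523/35735·(0.952700+0.907900+0.865200))/(1+1523/35735) = 8477/10000 ≈ 0.847700
step 5 [5y] swap r/1=1574/44161: DF=(1 − 1574/44161·(0.952700+0.907900+0.865200+0.847700))/(1+1574/44161) = 4213/5000 ≈ 0.842600
step 6 [6y] zero: DF = P = 8249/10000 ≈ 0.824900
step 7 [7y] bond c/1=31/400: DF=(5088657/4000000 − 31/400·(0.952700+0.907900+0.865200+0.847700+0.842600+0.824900))/(1+31/400) = 8037/10000 ≈ 0.803700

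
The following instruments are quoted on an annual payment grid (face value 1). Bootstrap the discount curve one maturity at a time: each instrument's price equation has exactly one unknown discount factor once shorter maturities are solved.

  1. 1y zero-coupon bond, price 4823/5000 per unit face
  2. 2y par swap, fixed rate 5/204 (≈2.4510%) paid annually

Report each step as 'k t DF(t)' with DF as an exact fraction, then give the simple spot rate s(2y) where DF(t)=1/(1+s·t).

step 1 [1y] zero: DF = P = 4823/5000 ≈ 0.964600
step 2 [2y] swap r/1=5/204: DF=(1 − 5/204·(0.964600))/(1+5/204) = 953/1000 ≈ 0.953000

1 1 4823/5000
2 2 953/1000
s(2y) = (1/(953/1000) − 1)/(2) = 47/1906 ≈ 2.4659%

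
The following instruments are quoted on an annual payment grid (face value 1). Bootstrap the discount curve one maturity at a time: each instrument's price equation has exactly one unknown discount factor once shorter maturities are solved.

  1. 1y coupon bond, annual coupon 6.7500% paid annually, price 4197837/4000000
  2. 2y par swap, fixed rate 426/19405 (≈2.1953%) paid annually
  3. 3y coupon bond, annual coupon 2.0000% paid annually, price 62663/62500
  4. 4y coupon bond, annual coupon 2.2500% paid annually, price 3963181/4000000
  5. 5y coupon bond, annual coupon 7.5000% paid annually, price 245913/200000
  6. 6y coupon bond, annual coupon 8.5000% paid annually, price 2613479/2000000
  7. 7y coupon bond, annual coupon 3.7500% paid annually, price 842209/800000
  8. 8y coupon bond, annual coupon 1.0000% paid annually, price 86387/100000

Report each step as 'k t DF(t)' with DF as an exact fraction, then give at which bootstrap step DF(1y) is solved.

1 1 9831/10000
2 2 4787/5000
3 3 9449/10000
4 4 1811/2000
5 5 8793/10000
6 6 1677/2000
7 7 2039/2500
8 8 7927/10000
DF(1y) is solved at step 1

step 1 [1y] bond c/1=27/400: DF=(4197837/4000000 − 27/400·(0))/(1+27/400) = 9831/10000 ≈ 0.983100
step 2 [2y] swap r/1=426/19405: DF=(1 − 426/19405·(0.983100))/(1+426/19405) = 4787/5000 ≈ 0.957400
step 3 [3y] bond c/1=1/50: DF=(62663/62500 − 1/50·(0.983100+0.957400))/(1+1/50) = 9449/10000 ≈ 0.944900
step 4 [4y] bond c/1=9/400: DF=(3963181/4000000 − 9/400·(0.983100+0.957400+0.944900))/(1+9/400) = 1811/2000 ≈ 0.905500
step 5 [5y] bond c/1=3/40: DF=(245913/200000 − 3/40·(0.983100+0.957400+0.944900+0.905500))/(1+3/40) = 8793/10000 ≈ 0.879300
step 6 [6y] bond c/1=17/200: DF=(2613479/2000000 − 17/200·(0.983100+0.957400+0.944900+0.905500+0.879300))/(1+17/200) = 1677/2000 ≈ 0.838500
step 7 [7y] bond c/1=3/80: DF=(842209/800000 − 3/80·(0.983100+0.957400+0.944900+0.905500+0.879300+0.838500))/(1+3/80) = 2039/2500 ≈ 0.815600
step 8 [8y] bond c/1=1/100: DF=(86387/100000 − 1/100·(0.983100+0.957400+0.944900+0.905500+0.879300+0.838500+0.815600))/(1+1/100) = 7927/10000 ≈ 0.792700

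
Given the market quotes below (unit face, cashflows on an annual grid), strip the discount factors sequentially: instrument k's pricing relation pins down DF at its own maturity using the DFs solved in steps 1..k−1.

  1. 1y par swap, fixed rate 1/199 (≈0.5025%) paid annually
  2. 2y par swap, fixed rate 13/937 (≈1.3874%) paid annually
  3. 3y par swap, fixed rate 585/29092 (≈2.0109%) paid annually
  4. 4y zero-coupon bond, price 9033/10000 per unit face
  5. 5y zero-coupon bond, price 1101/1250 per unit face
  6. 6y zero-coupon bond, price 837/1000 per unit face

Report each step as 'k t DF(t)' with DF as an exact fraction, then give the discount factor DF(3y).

step 1 [1y] swap r/1=1/199: DF=(1 − 1/199·(0))/(1+1/199) = 199/200 ≈ 0.995000
step 2 [2y] swap r/1=13/937: DF=(1 − 13/937·(0.995000))/(1+13/937) = 9727/10000 ≈ 0.972700
step 3 [3y] swap r/1=585/29092: DF=(1 − 585/29092·(0.995000+0.972700))/(1+585/29092) = 1883/2000 ≈ 0.941500
step 4 [4y] zero: DF = P = 9033/10000 ≈ 0.903300
step 5 [5y] zero: DF = P = 1101/1250 ≈ 0.880800
step 6 [6y] zero: DF = P = 837/1000 ≈ 0.837000

1 1 199/200
2 2 9727/10000
3 3 1883/2000
4 4 9033/10000
5 5 1101/1250
6 6 837/1000
DF(3y) = 1883/2000 ≈ 0.941500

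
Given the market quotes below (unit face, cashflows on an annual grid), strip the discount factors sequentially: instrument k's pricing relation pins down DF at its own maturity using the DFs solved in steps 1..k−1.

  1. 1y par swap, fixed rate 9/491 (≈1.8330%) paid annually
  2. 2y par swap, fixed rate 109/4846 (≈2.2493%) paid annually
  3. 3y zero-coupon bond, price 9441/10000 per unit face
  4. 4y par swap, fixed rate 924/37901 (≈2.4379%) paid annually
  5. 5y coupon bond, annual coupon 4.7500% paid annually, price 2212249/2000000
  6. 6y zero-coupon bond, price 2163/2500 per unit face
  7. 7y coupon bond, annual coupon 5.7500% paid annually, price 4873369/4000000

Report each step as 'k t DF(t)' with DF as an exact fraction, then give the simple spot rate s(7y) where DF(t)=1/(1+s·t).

step 1 [1y] swap r/1=9/491: DF=(1 − 9/491·(0))/(1+9/491) = 491/500 ≈ 0.982000
step 2 [2y] swap r/1=109/4846: DF=(1 − 109/4846·(0.982000))/(1+109/4846) = 2391/2500 ≈ 0.956400
step 3 [3y] zero: DF = P = 9441/10000 ≈ 0.944100
step 4 [4y] swap r/1=924/37901: DF=(1 − 924/37901·(0.982000+0.956400+0.944100))/(1+924/37901) = 2269/2500 ≈ 0.907600
step 5 [5y] bond c/1=19/400: DF=(2212249/2000000 − 19/400·(0.982000+0.956400+0.944100+0.907600))/(1+19/400) = 8841/10000 ≈ 0.884100
step 6 [6y] zero: DF = P = 2163/2500 ≈ 0.865200
step 7 [7y] bond c/1=23/400: DF=(4873369/4000000 − 23/400·(0.982000+0.956400+0.944100+0.907600+0.884100+0.865200))/(1+23/400) = 8509/10000 ≈ 0.850900

1 1 491/500
2 2 2391/2500
3 3 9441/10000
4 4 2269/2500
5 5 8841/10000
6 6 2163/2500
7 7 8509/10000
s(7y) = (1/(8509/10000) − 1)/(7) = 213/8509 ≈ 2.5032%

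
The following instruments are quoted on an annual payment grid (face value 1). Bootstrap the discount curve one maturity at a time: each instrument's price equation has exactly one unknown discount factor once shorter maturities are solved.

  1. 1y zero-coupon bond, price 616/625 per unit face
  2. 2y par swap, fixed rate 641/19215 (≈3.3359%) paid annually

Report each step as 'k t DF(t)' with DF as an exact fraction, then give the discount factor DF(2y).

step 1 [1y] zero: DF = P = 616/625 ≈ 0.985600
step 2 [2y] swap r/1=641/19215: DF=(1 − 641/19215·(0.985600))/(1+641/19215) = 9359/10000 ≈ 0.935900

1 1 616/625
2 2 9359/10000
DF(2y) = 9359/10000 ≈ 0.935900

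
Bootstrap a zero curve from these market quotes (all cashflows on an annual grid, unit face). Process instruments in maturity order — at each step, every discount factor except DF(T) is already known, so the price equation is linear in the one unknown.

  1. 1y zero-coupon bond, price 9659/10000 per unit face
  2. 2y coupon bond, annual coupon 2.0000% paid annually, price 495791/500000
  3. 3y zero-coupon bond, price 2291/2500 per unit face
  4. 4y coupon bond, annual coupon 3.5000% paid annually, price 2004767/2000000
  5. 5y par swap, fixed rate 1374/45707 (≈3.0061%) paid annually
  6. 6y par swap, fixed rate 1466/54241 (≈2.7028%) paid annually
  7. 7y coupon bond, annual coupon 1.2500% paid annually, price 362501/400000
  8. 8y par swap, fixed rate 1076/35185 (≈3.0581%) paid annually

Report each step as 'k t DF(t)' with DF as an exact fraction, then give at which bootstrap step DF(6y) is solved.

step 1 [1y] zero: DF = P = 9659/10000 ≈ 0.965900
step 2 [2y] bond c/1=1/50: DF=(495791/500000 − 1/50·(0.965900))/(1+1/50) = 2383/2500 ≈ 0.953200
step 3 [3y] zero: DF = P = 2291/2500 ≈ 0.916400
step 4 [4y] bond c/1=7/200: DF=(2004767/2000000 − 7/200·(0.965900+0.953200+0.916400))/(1+7/200) = 4363/5000 ≈ 0.872600
step 5 [5y] swap r/1=1374/45707: DF=(1 − 1374/45707·(0.965900+0.953200+0.916400+0.872600))/(1+1374/45707) = 4313/5000 ≈ 0.862600
step 6 [6y] swap r/1=1466/54241: DF=(1 − 1466/54241·(0.965900+0.953200+0.916400+0.872600+0.862600))/(1+1466/54241) = 4267/5000 ≈ 0.853400
step 7 [7y] bond c/1=1/80: DF=(362501/400000 − 1/80·(0.965900+0.953200+0.916400+0.872600+0.862600+0.853400))/(1+1/80) = 8281/10000 ≈ 0.828100
step 8 [8y] swap r/1=1076/35185: DF=(1 − 1076/35185·(0.965900+0.953200+0.916400+0.872600+0.862600+0.853400+0.828100))/(1+1076/35185) = 981/1250 ≈ 0.784800

1 1 9659/10000
2 2 2383/2500
3 3 2291/2500
4 4 4363/5000
5 5 4313/5000
6 6 4267/5000
7 7 8281/10000
8 8 981/1250
DF(6y) is solved at step 6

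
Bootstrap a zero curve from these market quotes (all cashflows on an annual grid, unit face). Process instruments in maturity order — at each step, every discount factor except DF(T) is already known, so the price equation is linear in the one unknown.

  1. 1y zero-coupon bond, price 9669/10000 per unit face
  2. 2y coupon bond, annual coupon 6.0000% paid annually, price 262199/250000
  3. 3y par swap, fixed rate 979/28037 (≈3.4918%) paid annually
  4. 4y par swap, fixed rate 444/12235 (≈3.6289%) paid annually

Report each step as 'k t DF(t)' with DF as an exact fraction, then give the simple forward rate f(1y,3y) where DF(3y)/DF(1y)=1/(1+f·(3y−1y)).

1 1 9669/10000
2 2 9347/10000
3 3 9021/10000
4 4 2167/2500
f(1y,3y) = ((9669/10000)/(9021/10000) − 1)/(2) = 108/3007 ≈ 3.5916%

step 1 [1y] zero: DF = P = 9669/10000 ≈ 0.966900
step 2 [2y] bond c/1=3/50: DF=(262199/250000 − 3/50·(0.966900))/(1+3/50) = 9347/10000 ≈ 0.934700
step 3 [3y] swap r/1=979/28037: DF=(1 − 979/28037·(0.966900+0.934700))/(1+979/28037) = 9021/10000 ≈ 0.902100
step 4 [4y] swap r/1=444/12235: DF=(1 − 444/12235·(0.966900+0.934700+0.902100))/(1+444/12235) = 2167/2500 ≈ 0.866800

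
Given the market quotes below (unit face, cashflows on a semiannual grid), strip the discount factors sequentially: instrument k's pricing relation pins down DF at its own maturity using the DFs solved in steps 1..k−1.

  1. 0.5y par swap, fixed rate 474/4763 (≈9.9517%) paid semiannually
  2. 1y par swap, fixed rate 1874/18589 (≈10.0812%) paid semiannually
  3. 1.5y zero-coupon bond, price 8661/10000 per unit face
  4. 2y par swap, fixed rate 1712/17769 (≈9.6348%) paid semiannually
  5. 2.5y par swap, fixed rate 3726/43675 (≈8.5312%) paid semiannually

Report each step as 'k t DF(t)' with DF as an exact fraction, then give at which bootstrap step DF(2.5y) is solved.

step 1 [0.5y] swap r/2=237/4763: DF=(1 − 237/4763·(0))/(1+237/4763) = 4763/5000 ≈ 0.952600
step 2 [1y] swap r/2=937/18589: DF=(1 − 937/18589·(0.952600))/(1+937/18589) = 9063/10000 ≈ 0.906300
step 3 [1.5y] zero: DF = P = 8661/10000 ≈ 0.866100
step 4 [2y] swap r/2=856/17769: DF=(1 − 856/17769·(0.952600+0.906300+0.866100))/(1+856/17769) = 518/625 ≈ 0.828800
step 5 [2.5y] swap r/2=1863/43675: DF=(1 − 1863/43675·(0.952600+0.906300+0.866100+0.828800))/(1+1863/43675) = 8137/10000 ≈ 0.813700

1 1/2 4763/5000
2 1 9063/10000
3 3/2 8661/10000
4 2 518/625
5 5/2 8137/10000
DF(2.5y) is solved at step 5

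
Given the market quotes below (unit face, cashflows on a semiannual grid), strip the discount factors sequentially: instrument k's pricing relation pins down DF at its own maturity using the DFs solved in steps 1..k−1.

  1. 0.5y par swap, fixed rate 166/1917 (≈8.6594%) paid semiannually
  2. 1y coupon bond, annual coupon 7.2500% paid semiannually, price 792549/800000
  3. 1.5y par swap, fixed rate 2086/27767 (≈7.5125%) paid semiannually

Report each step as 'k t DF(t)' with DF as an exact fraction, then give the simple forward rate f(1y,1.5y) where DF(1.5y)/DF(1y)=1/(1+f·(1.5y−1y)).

1 1/2 1917/2000
2 1 369/400
3 3/2 8957/10000
f(1y,1.5y) = ((369/400)/(8957/10000) − 1)/(1/2) = 536/8957 ≈ 5.9841%

step 1 [0.5y] swap r/2=83/1917: DF=(1 − 83/1917·(0))/(1+83/1917) = 1917/2000 ≈ 0.958500
step 2 [1y] bond c/2=29/800: DF=(792549/800000 − 29/800·(0.958500))/(1+29/800) = 369/400 ≈ 0.922500
step 3 [1.5y] swap r/2=1043/27767: DF=(1 − 1043/27767·(0.958500+0.922500))/(1+1043/27767) = 8957/10000 ≈ 0.895700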